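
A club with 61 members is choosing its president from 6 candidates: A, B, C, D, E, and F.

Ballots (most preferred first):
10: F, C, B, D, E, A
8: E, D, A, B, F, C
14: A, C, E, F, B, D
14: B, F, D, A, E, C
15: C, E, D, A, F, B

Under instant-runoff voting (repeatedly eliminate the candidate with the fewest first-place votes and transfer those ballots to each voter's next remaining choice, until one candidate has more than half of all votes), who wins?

A

Round 1: A 14, B 14, C 15, D 0, E 8, F 10. D eliminated.
Round 2: A 14, B 14, C 15, E 8, F 10. E eliminated.
Round 3: A 22, B 14, C 15, F 10. F eliminated.
Round 4: A 22, B 14, C 25. B eliminated.
Round 5: A 36, C 25. A has a majority (≥31).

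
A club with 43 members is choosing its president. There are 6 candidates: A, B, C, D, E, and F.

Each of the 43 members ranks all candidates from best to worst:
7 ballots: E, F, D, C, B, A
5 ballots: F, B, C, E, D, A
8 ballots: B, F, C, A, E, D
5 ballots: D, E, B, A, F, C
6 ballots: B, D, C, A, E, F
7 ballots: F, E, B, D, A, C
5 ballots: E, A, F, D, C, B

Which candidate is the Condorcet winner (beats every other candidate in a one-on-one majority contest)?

E vs A: 29–14
E vs B: 24–19
E vs C: 24–19
E vs D: 32–11
E vs F: 23–20
E beats every other candidate.

E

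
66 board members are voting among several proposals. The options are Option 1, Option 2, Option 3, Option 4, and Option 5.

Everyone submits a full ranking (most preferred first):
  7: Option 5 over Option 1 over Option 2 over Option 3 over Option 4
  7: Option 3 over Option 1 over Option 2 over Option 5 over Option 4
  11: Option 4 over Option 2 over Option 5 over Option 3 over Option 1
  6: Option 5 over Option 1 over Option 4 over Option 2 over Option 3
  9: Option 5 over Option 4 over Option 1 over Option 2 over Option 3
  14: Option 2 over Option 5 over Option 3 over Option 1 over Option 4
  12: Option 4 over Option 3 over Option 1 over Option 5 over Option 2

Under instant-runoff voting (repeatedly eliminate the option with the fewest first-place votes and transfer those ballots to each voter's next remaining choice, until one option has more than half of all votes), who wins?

Round 1: Option 1 0, Option 2 14, Option 3 7, Option 4 23, Option 5 22. Option 1 eliminated.
Round 2: Option 2 14, Option 3 7, Option 4 23, Option 5 22. Option 3 eliminated.
Round 3: Option 2 21, Option 4 23, Option 5 22. Option 2 eliminated.
Round 4: Option 4 23, Option 5 43. Option 5 has a majority (≥34).

Option 5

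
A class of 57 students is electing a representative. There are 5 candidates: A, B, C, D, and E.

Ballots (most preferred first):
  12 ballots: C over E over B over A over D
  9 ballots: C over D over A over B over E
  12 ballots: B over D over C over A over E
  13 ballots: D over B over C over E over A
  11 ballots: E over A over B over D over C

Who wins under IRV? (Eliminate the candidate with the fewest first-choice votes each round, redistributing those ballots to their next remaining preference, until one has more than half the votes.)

Round 1: A 0, B 12, C 21, D 13, E 11. A eliminated.
Round 2: B 12, C 21, D 13, E 11. E eliminated.
Round 3: B 23, C 21, D 13. D eliminated.
Round 4: B 36, C 21. B has a majority (≥29).

B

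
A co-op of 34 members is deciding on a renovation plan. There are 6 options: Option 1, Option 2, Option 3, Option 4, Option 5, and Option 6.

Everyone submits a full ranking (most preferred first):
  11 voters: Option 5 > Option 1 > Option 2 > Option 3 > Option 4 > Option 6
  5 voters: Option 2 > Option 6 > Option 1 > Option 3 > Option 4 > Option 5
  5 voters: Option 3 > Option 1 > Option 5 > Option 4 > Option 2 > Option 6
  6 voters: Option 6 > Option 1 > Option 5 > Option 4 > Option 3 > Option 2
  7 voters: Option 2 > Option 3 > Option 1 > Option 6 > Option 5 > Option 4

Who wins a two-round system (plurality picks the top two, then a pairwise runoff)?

Option 5

Round 1 first-place votes: Option 1 0, Option 2 12, Option 3 5, Option 4 0, Option 5 11, Option 6 6. Option 2 and Option 5 advance.
Runoff: Option 2 is ranked above Option 5 on 12 ballots, Option 5 above Option 2 on 22.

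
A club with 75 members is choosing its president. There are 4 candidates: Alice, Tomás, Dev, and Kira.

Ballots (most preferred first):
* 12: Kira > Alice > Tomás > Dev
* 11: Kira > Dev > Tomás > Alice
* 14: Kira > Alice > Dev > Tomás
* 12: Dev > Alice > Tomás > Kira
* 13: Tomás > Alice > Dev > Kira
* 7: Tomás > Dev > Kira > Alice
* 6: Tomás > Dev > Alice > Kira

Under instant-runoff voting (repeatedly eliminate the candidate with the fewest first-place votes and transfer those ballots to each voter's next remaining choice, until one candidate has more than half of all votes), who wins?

Round 1: Alice 0, Tomás 26, Dev 12, Kira 37. Alice eliminated.
Round 2: Tomás 26, Dev 12, Kira 37. Dev eliminated.
Round 3: Tomás 38, Kira 37. Tomás has a majority (≥38).

Tomás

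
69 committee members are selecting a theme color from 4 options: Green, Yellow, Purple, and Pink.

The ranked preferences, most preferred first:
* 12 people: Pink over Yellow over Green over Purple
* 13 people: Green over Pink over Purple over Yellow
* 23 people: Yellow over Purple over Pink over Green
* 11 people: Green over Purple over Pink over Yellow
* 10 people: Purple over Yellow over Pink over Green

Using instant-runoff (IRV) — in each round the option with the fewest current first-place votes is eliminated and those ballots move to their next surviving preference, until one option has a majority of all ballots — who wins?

Round 1: Green 24, Yellow 23, Purple 10, Pink 12. Purple eliminated.
Round 2: Green 24, Yellow 33, Pink 12. Pink eliminated.
Round 3: Green 24, Yellow 45. Yellow has a majority (≥35).

Yellow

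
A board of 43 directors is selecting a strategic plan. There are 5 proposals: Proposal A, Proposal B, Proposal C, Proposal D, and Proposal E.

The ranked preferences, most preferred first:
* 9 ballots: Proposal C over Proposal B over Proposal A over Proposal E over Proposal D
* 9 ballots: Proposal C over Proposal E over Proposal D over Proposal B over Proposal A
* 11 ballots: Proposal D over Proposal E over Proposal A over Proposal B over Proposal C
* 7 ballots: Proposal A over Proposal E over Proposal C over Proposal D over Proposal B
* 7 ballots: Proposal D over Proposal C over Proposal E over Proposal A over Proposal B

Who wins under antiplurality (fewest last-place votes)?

Proposal E

Last-place votes: Proposal A 9, Proposal B 14, Proposal C 11, Proposal D 9, Proposal E 0.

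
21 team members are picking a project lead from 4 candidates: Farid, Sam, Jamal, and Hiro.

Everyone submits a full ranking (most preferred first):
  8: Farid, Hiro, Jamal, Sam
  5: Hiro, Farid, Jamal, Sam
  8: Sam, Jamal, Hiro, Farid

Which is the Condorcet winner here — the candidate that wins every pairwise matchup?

Hiro vs Farid: 13–8
Hiro vs Sam: 13–8
Hiro vs Jamal: 13–8
Hiro beats every other candidate.

Hiro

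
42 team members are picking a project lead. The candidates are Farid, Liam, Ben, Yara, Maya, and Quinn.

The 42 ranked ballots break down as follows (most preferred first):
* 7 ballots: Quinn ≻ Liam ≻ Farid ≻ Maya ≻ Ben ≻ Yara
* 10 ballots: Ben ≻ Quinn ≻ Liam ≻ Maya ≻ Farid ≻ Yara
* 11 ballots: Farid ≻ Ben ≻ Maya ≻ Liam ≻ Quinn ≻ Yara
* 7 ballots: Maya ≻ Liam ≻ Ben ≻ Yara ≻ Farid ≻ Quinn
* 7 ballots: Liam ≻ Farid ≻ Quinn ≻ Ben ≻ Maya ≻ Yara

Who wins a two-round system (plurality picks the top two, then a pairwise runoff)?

Farid

Round 1 first-place votes: Farid 11, Liam 7, Ben 10, Yara 0, Maya 7, Quinn 7. Farid and Ben advance.
Runoff: Farid is ranked above Ben on 25 ballots, Ben above Farid on 17.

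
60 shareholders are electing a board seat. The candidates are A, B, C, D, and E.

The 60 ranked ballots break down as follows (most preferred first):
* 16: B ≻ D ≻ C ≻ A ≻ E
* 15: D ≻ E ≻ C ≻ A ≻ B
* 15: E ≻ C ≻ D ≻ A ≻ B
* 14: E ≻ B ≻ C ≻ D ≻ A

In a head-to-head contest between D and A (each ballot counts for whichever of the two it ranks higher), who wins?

D is ranked above A on 60 ballots; A above D on 0.

D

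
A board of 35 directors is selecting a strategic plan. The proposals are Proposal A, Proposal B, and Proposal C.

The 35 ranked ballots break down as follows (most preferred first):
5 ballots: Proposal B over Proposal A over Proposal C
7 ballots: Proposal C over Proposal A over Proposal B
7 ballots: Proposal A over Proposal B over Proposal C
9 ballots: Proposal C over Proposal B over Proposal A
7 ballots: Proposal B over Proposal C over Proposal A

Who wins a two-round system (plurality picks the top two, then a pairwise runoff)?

Proposal B

Round 1 first-place votes: Proposal A 7, Proposal B 12, Proposal C 16. Proposal C and Proposal B advance.
Runoff: Proposal C is ranked above Proposal B on 16 ballots, Proposal B above Proposal C on 19.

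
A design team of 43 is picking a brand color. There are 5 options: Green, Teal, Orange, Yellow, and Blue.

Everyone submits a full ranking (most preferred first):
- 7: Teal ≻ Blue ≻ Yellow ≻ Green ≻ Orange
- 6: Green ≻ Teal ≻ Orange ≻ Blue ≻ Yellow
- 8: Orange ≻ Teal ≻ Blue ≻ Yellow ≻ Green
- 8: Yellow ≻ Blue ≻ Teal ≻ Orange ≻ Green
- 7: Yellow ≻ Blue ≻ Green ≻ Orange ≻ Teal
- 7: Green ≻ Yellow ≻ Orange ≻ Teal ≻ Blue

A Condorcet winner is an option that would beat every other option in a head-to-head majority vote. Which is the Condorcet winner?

Yellow vs Green: 30–13
Yellow vs Teal: 22–21
Yellow vs Orange: 29–14
Yellow vs Blue: 22–21
Yellow beats every other option.

Yellow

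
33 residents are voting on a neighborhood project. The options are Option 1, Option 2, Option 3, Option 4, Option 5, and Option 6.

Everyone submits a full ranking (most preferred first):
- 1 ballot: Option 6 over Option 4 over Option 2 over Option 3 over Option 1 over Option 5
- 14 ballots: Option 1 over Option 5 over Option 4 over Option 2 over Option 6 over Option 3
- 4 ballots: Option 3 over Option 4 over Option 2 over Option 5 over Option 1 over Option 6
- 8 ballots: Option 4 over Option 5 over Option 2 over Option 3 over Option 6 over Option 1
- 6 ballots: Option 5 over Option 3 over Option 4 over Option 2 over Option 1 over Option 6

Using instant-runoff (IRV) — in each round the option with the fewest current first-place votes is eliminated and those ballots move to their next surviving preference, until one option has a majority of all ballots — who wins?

Round 1: Option 1 14, Option 2 0, Option 3 4, Option 4 8, Option 5 6, Option 6 1. Option 2 eliminated.
Round 2: Option 1 14, Option 3 4, Option 4 8, Option 5 6, Option 6 1. Option 6 eliminated.
Round 3: Option 1 14, Option 3 4, Option 4 9, Option 5 6. Option 3 eliminated.
Round 4: Option 1 14, Option 4 13, Option 5 6. Option 5 eliminated.
Round 5: Option 1 14, Option 4 19. Option 4 has a majority (≥17).

Option 4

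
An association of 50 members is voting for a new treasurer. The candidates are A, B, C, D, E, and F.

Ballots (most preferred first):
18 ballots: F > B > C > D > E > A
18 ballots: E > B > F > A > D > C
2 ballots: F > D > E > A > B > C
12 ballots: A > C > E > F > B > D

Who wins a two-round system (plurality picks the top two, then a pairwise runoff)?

E

Round 1 first-place votes: A 12, B 0, C 0, D 0, E 18, F 20. F and E advance.
Runoff: F is ranked above E on 20 ballots, E above F on 30.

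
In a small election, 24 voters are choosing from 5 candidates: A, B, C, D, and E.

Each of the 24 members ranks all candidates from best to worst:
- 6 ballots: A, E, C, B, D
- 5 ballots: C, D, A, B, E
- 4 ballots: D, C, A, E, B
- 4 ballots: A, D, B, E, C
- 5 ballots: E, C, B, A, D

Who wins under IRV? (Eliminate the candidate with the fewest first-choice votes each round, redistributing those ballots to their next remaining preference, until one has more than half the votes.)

Round 1: A 10, B 0, C 5, D 4, E 5. B eliminated.
Round 2: A 10, C 5, D 4, E 5. D eliminated.
Round 3: A 10, C 9, E 5. E eliminated.
Round 4: A 10, C 14. C has a majority (≥13).

C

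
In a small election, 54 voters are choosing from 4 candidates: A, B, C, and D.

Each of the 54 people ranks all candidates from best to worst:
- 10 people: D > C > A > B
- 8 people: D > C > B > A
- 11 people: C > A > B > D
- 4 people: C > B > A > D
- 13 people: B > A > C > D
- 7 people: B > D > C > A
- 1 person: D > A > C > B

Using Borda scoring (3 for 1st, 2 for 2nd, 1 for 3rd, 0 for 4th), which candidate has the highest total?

A: 10×1 + 8×0 + 11×2 + 4×1 + 13×2 + 7×0 + 1×2 = 64
B: 10×0 + 8×1 + 11×1 + 4×2 + 13×3 + 7×3 + 1×0 = 87
C: 10×2 + 8×2 + 11×3 + 4×3 + 13×1 + 7×1 + 1×1 = 102
D: 10×3 + 8×3 + 11×0 + 4×0 + 13×0 + 7×2 + 1×3 = 71

C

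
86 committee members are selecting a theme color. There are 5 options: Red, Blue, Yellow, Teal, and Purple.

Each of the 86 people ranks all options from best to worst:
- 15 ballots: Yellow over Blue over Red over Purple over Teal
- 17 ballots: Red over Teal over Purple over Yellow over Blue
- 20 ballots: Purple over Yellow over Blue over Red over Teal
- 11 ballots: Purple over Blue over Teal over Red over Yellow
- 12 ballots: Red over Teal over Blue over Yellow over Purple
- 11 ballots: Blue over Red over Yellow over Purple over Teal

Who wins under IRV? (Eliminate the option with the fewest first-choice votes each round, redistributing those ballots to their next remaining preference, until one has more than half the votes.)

Round 1: Red 29, Blue 11, Yellow 15, Teal 0, Purple 31. Teal eliminated.
Round 2: Red 29, Blue 11, Yellow 15, Purple 31. Blue eliminated.
Round 3: Red 40, Yellow 15, Purple 31. Yellow eliminated.
Round 4: Red 55, Purple 31. Red has a majority (≥44).

Red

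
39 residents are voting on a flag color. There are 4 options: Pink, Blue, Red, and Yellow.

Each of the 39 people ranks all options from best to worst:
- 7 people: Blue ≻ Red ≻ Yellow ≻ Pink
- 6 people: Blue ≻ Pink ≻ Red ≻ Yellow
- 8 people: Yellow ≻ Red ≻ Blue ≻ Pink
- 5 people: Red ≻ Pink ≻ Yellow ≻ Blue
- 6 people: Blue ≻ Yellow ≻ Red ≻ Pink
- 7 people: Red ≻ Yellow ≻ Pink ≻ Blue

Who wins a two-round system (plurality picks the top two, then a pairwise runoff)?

Red

Round 1 first-place votes: Pink 0, Blue 19, Red 12, Yellow 8. Blue and Red advance.
Runoff: Blue is ranked above Red on 19 ballots, Red above Blue on 20.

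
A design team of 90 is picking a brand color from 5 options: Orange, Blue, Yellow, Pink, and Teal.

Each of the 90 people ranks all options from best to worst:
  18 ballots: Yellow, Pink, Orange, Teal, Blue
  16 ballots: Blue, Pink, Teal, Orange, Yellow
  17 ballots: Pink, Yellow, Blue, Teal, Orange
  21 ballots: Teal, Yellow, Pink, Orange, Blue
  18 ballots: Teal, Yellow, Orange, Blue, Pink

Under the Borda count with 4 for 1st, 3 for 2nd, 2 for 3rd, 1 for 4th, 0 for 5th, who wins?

Yellow

Orange: 18×2 + 16×1 + 17×0 + 21×1 + 18×2 = 109
Blue: 18×0 + 16×4 + 17×2 + 21×0 + 18×1 = 116
Yellow: 18×4 + 16×0 + 17×3 + 21×3 + 18×3 = 240
Pink: 18×3 + 16×3 + 17×4 + 21×2 + 18×0 = 212
Teal: 18×1 + 16×2 + 17×1 + 21×4 + 18×4 = 223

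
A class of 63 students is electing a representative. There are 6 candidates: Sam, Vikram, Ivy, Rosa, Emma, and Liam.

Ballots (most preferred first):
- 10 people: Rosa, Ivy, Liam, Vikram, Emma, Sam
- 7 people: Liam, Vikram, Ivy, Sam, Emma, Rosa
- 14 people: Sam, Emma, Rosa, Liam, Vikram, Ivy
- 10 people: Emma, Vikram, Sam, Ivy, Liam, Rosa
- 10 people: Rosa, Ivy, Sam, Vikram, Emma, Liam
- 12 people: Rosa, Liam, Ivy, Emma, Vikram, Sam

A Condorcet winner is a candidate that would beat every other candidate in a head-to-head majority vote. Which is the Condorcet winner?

Rosa

Rosa vs Sam: 32–31
Rosa vs Vikram: 46–17
Rosa vs Ivy: 46–17
Rosa vs Emma: 32–31
Rosa vs Liam: 46–17
Rosa beats every other candidate.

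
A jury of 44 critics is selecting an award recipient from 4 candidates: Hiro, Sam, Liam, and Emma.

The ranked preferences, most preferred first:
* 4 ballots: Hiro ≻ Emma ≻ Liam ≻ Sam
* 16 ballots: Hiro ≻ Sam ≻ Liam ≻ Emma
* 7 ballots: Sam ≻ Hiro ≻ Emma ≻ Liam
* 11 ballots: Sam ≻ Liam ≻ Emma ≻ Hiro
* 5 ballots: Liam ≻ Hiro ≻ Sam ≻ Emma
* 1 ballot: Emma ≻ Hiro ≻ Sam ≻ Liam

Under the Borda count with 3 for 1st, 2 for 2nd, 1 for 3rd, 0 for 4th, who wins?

Hiro: 4×3 + 16×3 + 7×2 + 11×0 + 5×2 + 1×2 = 86
Sam: 4×0 + 16×2 + 7×3 + 11×3 + 5×1 + 1×1 = 92
Liam: 4×1 + 16×1 + 7×0 + 11×2 + 5×3 + 1×0 = 57
Emma: 4×2 + 16×0 + 7×1 + 11×1 + 5×0 + 1×3 = 29

Sam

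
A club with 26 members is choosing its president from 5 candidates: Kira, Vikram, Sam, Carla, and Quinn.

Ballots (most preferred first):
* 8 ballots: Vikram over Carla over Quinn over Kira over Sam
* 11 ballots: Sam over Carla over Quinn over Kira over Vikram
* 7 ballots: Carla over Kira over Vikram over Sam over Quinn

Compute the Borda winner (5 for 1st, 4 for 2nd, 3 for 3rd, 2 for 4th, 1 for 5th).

Carla

Kira: 8×2 + 11×2 + 7×4 = 66
Vikram: 8×5 + 11×1 + 7×3 = 72
Sam: 8×1 + 11×5 + 7×2 = 77
Carla: 8×4 + 11×4 + 7×5 = 111
Quinn: 8×3 + 11×3 + 7×1 = 64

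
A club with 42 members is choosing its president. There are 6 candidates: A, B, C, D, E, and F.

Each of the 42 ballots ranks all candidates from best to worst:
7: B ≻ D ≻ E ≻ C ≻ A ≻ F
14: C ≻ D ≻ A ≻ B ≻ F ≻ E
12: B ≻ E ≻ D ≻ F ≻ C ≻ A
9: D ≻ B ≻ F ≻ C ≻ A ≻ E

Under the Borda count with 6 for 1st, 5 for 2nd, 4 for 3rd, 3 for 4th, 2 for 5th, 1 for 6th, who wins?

A: 7×2 + 14×4 + 12×1 + 9×2 = 100
B: 7×6 + 14×3 + 12×6 + 9×5 = 201
C: 7×3 + 14×6 + 12×2 + 9×3 = 156
D: 7×5 + 14×5 + 12×4 + 9×6 = 207
E: 7×4 + 14×1 + 12×5 + 9×1 = 111
F: 7×1 + 14×2 + 12×3 + 9×4 = 107

D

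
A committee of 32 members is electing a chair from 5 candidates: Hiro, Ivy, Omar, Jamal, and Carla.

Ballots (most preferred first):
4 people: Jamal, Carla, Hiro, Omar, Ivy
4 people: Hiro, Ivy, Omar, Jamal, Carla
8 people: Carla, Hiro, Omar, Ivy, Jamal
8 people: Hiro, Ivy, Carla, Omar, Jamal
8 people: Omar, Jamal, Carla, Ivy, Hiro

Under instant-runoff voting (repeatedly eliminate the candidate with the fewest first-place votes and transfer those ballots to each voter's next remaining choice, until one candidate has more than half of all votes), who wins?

Round 1: Hiro 12, Ivy 0, Omar 8, Jamal 4, Carla 8. Ivy eliminated.
Round 2: Hiro 12, Omar 8, Jamal 4, Carla 8. Jamal eliminated.
Round 3: Hiro 12, Omar 8, Carla 12. Omar eliminated.
Round 4: Hiro 12, Carla 20. Carla has a majority (≥17).

Carla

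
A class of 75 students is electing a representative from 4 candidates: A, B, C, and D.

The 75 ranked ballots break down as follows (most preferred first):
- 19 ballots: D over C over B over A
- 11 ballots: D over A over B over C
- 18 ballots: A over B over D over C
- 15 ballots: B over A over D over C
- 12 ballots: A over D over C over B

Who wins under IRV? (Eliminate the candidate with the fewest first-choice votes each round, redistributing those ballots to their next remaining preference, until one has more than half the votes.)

Round 1: A 30, B 15, C 0, D 30. C eliminated.
Round 2: A 30, B 15, D 30. B eliminated.
Round 3: A 45, D 30. A has a majority (≥38).

A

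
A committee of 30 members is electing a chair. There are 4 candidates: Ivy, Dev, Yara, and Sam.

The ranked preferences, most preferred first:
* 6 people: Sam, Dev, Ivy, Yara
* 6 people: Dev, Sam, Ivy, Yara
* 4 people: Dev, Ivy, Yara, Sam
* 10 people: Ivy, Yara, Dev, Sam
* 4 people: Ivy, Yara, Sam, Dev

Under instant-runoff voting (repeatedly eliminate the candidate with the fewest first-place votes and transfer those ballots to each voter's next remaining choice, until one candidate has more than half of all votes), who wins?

Dev

Round 1: Ivy 14, Dev 10, Yara 0, Sam 6. Yara eliminated.
Round 2: Ivy 14, Dev 10, Sam 6. Sam eliminated.
Round 3: Ivy 14, Dev 16. Dev has a majority (≥16).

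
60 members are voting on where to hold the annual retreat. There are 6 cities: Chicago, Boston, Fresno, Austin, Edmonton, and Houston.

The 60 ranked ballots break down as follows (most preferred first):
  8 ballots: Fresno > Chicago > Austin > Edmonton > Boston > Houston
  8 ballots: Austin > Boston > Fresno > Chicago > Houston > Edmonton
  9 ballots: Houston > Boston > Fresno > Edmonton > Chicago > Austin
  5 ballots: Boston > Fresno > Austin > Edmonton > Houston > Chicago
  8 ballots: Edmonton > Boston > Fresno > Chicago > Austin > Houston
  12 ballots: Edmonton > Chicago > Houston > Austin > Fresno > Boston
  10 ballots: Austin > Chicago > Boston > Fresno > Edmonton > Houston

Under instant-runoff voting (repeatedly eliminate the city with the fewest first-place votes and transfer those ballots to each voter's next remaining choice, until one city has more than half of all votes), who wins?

Round 1: Chicago 0, Boston 5, Fresno 8, Austin 18, Edmonton 20, Houston 9. Chicago eliminated.
Round 2: Boston 5, Fresno 8, Austin 18, Edmonton 20, Houston 9. Boston eliminated.
Round 3: Fresno 13, Austin 18, Edmonton 20, Houston 9. Houston eliminated.
Round 4: Fresno 22, Austin 18, Edmonton 20. Austin eliminated.
Round 5: Fresno 40, Edmonton 20. Fresno has a majority (≥31).

Fresno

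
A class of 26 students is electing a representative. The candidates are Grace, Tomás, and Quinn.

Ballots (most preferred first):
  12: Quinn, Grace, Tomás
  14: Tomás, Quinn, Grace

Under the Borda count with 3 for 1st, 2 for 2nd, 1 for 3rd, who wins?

Grace: 12×2 + 14×1 = 38
Tomás: 12×1 + 14×3 = 54
Quinn: 12×3 + 14×2 = 64

Quinn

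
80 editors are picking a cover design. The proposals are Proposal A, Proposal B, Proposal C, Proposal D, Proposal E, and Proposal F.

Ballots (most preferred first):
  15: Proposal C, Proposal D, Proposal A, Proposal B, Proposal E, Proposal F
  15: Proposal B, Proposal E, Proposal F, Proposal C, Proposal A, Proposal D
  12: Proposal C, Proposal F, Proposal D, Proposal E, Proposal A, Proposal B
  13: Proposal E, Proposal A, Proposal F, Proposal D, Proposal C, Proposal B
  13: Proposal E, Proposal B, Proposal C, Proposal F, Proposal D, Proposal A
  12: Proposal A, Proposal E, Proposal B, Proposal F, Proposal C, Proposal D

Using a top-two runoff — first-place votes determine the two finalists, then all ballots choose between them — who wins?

Round 1 first-place votes: Proposal A 12, Proposal B 15, Proposal C 27, Proposal D 0, Proposal E 26, Proposal F 0. Proposal C and Proposal E advance.
Runoff: Proposal C is ranked above Proposal E on 27 ballots, Proposal E above Proposal C on 53.

Proposal E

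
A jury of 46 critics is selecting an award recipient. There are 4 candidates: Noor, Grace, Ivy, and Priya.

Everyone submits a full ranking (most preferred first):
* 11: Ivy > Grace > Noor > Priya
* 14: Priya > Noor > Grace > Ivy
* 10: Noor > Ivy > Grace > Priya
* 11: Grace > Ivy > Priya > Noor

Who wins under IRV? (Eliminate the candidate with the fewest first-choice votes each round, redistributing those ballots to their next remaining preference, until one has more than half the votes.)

Ivy

Round 1: Noor 10, Grace 11, Ivy 11, Priya 14. Noor eliminated.
Round 2: Grace 11, Ivy 21, Priya 14. Grace eliminated.
Round 3: Ivy 32, Priya 14. Ivy has a majority (≥24).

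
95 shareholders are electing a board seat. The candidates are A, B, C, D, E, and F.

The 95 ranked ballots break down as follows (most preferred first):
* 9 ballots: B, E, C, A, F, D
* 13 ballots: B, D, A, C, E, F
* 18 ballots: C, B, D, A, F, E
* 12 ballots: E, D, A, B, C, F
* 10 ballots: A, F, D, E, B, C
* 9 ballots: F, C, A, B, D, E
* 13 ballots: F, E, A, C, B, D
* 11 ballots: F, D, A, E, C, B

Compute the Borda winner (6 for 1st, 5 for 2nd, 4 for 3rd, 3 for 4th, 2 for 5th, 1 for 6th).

A

A: 9×3 + 13×4 + 18×3 + 12×4 + 10×6 + 9×4 + 13×4 + 11×4 = 373
B: 9×6 + 13×6 + 18×5 + 12×3 + 10×2 + 9×3 + 13×2 + 11×1 = 342
C: 9×4 + 13×3 + 18×6 + 12×2 + 10×1 + 9×5 + 13×3 + 11×2 = 323
D: 9×1 + 13×5 + 18×4 + 12×5 + 10×4 + 9×2 + 13×1 + 11×5 = 332
E: 9×5 + 13×2 + 18×1 + 12×6 + 10×3 + 9×1 + 13×5 + 11×3 = 298
F: 9×2 + 13×1 + 18×2 + 12×1 + 10×5 + 9×6 + 13×6 + 11×6 = 327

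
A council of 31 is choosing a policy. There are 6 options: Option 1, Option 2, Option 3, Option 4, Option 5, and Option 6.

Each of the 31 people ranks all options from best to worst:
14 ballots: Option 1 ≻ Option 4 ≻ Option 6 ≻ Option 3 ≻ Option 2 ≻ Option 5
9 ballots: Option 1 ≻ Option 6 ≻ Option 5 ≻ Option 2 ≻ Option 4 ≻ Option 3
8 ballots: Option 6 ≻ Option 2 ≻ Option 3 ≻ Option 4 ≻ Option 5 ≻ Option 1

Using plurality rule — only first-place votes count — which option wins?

Option 1

First-place votes: Option 1 23, Option 2 0, Option 3 0, Option 4 0, Option 5 0, Option 6 8.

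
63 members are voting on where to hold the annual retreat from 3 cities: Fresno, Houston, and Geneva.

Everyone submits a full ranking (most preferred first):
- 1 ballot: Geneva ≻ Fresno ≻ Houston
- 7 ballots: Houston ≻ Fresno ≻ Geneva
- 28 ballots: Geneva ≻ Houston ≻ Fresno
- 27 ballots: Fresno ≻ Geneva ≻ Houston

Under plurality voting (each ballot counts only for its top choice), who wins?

Geneva

First-place votes: Fresno 27, Houston 7, Geneva 29.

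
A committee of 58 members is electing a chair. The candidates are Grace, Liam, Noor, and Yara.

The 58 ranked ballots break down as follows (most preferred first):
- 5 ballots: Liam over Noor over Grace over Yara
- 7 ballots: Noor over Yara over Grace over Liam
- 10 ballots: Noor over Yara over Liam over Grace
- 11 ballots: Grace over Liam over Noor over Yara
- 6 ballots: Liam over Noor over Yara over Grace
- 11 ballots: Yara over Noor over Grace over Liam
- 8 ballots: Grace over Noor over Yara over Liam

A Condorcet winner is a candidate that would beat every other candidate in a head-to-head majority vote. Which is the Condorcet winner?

Noor vs Grace: 39–19
Noor vs Liam: 36–22
Noor vs Yara: 47–11
Noor beats every other candidate.

Noor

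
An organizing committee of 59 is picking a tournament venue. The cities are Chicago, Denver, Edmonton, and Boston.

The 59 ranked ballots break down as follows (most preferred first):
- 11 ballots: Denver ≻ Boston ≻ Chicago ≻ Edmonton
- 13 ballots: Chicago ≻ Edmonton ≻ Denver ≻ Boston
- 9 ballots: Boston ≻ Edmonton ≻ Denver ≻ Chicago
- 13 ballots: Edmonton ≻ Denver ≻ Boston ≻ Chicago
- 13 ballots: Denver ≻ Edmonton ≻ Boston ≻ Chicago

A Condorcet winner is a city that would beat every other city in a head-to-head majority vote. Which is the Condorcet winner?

Edmonton

Edmonton vs Chicago: 35–24
Edmonton vs Denver: 35–24
Edmonton vs Boston: 39–20
Edmonton beats every other city.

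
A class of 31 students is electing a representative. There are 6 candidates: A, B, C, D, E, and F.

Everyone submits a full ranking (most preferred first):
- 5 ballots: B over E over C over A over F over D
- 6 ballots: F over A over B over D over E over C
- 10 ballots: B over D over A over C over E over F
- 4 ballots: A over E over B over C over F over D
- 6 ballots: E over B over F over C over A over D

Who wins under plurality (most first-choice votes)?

First-place votes: A 4, B 15, C 0, D 0, E 6, F 6.

B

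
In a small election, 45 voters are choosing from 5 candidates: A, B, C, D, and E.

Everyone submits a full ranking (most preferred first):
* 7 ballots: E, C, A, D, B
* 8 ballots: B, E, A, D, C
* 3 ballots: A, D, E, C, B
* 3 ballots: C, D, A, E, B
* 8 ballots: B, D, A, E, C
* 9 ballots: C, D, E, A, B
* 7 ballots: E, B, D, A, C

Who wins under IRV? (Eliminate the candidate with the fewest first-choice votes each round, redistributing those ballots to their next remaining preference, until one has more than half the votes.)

E

Round 1: A 3, B 16, C 12, D 0, E 14. D eliminated.
Round 2: A 3, B 16, C 12, E 14. A eliminated.
Round 3: B 16, C 12, E 17. C eliminated.
Round 4: B 16, E 29. E has a majority (≥23).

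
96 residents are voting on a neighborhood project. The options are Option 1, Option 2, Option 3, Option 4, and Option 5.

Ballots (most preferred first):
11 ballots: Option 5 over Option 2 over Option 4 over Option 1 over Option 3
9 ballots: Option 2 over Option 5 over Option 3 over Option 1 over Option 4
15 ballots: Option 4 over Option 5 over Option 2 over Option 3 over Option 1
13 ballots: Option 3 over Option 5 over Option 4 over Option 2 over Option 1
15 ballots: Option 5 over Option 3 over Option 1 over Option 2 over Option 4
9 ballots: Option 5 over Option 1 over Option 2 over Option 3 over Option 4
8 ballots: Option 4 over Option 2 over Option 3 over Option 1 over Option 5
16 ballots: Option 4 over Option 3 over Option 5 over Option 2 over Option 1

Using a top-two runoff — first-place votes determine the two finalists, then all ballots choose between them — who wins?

Round 1 first-place votes: Option 1 0, Option 2 9, Option 3 13, Option 4 39, Option 5 35. Option 4 and Option 5 advance.
Runoff: Option 4 is ranked above Option 5 on 39 ballots, Option 5 above Option 4 on 57.

Option 5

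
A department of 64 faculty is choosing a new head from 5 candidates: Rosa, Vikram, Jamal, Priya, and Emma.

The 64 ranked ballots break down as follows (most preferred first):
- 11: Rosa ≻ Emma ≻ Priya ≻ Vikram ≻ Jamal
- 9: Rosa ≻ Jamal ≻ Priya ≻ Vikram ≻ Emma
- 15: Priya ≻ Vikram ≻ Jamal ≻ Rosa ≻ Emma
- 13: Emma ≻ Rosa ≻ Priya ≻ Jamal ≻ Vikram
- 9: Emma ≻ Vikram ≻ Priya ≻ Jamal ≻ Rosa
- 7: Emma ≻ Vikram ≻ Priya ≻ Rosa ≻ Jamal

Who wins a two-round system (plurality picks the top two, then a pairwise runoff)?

Rosa

Round 1 first-place votes: Rosa 20, Vikram 0, Jamal 0, Priya 15, Emma 29. Emma and Rosa advance.
Runoff: Emma is ranked above Rosa on 29 ballots, Rosa above Emma on 35.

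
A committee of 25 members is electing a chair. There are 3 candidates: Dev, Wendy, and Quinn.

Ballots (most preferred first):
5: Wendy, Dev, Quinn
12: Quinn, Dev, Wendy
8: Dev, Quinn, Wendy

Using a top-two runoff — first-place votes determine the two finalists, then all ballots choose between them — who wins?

Dev

Round 1 first-place votes: Dev 8, Wendy 5, Quinn 12. Quinn and Dev advance.
Runoff: Quinn is ranked above Dev on 12 ballots, Dev above Quinn on 13.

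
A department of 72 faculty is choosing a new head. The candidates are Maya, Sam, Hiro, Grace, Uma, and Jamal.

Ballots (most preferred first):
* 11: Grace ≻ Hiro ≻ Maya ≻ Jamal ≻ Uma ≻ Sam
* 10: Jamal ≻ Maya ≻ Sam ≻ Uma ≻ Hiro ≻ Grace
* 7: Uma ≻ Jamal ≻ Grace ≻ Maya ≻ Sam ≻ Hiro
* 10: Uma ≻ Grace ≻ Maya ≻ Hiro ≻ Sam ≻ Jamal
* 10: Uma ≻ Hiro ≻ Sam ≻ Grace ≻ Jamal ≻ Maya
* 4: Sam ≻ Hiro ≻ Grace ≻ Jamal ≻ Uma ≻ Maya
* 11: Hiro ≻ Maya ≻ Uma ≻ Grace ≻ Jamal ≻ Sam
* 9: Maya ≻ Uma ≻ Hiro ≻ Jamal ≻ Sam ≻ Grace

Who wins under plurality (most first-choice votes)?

Uma

First-place votes: Maya 9, Sam 4, Hiro 11, Grace 11, Uma 27, Jamal 10.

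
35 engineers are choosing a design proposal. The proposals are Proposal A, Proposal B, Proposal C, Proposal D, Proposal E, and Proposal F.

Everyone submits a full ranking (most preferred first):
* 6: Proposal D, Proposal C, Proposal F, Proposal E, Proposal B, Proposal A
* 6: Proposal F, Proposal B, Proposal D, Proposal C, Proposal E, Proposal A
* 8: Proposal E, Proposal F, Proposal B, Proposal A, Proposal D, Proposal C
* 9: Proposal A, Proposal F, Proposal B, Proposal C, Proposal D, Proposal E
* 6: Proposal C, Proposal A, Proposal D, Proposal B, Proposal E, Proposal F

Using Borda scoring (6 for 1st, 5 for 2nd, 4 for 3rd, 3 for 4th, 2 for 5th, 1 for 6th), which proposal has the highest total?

Proposal A: 6×1 + 6×1 + 8×3 + 9×6 + 6×5 = 120
Proposal B: 6×2 + 6×5 + 8×4 + 9×4 + 6×3 = 128
Proposal C: 6×5 + 6×3 + 8×1 + 9×3 + 6×6 = 119
Proposal D: 6×6 + 6×4 + 8×2 + 9×2 + 6×4 = 118
Proposal E: 6×3 + 6×2 + 8×6 + 9×1 + 6×2 = 99
Proposal F: 6×4 + 6×6 + 8×5 + 9×5 + 6×1 = 151

Proposal F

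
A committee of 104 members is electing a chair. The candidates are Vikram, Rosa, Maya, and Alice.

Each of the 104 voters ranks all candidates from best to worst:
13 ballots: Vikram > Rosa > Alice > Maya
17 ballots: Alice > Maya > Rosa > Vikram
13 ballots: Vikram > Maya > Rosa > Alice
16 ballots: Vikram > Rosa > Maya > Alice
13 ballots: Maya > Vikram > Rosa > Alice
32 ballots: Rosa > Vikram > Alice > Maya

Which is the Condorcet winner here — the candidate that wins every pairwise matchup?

Vikram

Vikram vs Rosa: 55–49
Vikram vs Maya: 74–30
Vikram vs Alice: 87–17
Vikram beats every other candidate.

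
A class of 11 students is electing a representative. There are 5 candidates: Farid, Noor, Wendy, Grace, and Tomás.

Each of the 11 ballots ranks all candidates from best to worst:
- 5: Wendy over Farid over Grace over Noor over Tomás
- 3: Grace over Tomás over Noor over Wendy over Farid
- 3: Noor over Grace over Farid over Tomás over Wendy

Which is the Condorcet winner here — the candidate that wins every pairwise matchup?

Grace vs Farid: 6–5
Grace vs Noor: 8–3
Grace vs Wendy: 6–5
Grace vs Tomás: 11–0
Grace beats every other candidate.

Grace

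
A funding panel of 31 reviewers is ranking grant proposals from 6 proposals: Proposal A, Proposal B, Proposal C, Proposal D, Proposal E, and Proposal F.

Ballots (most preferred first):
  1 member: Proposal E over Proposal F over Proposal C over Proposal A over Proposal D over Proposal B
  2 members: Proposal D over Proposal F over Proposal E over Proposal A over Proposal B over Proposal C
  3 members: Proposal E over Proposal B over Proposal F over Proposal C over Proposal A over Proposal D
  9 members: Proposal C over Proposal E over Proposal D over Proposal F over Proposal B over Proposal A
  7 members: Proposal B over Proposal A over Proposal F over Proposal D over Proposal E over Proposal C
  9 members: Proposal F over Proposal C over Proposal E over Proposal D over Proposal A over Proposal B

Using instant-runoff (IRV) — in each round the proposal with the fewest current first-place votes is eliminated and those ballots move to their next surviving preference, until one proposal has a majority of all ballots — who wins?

Proposal F

Round 1: Proposal A 0, Proposal B 7, Proposal C 9, Proposal D 2, Proposal E 4, Proposal F 9. Proposal A eliminated.
Round 2: Proposal B 7, Proposal C 9, Proposal D 2, Proposal E 4, Proposal F 9. Proposal D eliminated.
Round 3: Proposal B 7, Proposal C 9, Proposal E 4, Proposal F 11. Proposal E eliminated.
Round 4: Proposal B 10, Proposal C 9, Proposal F 12. Proposal C eliminated.
Round 5: Proposal B 10, Proposal F 21. Proposal F has a majority (≥16).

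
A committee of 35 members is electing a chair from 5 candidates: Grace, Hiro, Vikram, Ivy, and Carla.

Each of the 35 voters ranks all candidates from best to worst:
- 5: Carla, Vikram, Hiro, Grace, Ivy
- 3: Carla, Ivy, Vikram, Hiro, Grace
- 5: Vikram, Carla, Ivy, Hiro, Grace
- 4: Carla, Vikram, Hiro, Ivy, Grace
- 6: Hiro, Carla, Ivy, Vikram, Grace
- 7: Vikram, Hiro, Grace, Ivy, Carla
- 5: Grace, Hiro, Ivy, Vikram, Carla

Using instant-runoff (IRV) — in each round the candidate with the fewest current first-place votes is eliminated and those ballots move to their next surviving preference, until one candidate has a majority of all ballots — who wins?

Round 1: Grace 5, Hiro 6, Vikram 12, Ivy 0, Carla 12. Ivy eliminated.
Round 2: Grace 5, Hiro 6, Vikram 12, Carla 12. Grace eliminated.
Round 3: Hiro 11, Vikram 12, Carla 12. Hiro eliminated.
Round 4: Vikram 17, Carla 18. Carla has a majority (≥18).

Carla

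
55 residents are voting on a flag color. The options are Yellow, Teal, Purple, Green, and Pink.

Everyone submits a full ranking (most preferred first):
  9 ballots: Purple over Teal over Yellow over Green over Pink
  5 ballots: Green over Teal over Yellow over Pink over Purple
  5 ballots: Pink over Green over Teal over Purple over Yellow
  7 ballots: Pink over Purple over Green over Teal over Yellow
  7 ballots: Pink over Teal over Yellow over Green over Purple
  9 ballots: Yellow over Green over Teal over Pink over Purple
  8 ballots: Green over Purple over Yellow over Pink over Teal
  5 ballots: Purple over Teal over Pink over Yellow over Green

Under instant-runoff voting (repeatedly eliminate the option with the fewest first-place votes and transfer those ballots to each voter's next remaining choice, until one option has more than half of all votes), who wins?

Round 1: Yellow 9, Teal 0, Purple 14, Green 13, Pink 19. Teal eliminated.
Round 2: Yellow 9, Purple 14, Green 13, Pink 19. Yellow eliminated.
Round 3: Purple 14, Green 22, Pink 19. Purple eliminated.
Round 4: Green 31, Pink 24. Green has a majority (≥28).

Green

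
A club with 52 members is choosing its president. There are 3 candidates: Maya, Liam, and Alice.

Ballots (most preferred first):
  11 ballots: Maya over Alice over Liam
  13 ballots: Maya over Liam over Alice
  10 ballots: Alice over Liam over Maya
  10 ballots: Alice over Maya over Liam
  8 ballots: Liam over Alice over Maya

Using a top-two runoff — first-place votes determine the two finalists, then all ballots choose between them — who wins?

Round 1 first-place votes: Maya 24, Liam 8, Alice 20. Maya and Alice advance.
Runoff: Maya is ranked above Alice on 24 ballots, Alice above Maya on 28.

Alice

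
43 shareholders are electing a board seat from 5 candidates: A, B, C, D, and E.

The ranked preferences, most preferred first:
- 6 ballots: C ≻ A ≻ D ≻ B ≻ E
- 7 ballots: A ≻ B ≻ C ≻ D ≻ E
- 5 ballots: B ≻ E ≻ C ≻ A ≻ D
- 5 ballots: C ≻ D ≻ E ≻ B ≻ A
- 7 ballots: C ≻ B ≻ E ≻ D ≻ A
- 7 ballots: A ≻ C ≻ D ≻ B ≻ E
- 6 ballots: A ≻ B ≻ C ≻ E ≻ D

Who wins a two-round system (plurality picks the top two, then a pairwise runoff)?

C

Round 1 first-place votes: A 20, B 5, C 18, D 0, E 0. A and C advance.
Runoff: A is ranked above C on 20 ballots, C above A on 23.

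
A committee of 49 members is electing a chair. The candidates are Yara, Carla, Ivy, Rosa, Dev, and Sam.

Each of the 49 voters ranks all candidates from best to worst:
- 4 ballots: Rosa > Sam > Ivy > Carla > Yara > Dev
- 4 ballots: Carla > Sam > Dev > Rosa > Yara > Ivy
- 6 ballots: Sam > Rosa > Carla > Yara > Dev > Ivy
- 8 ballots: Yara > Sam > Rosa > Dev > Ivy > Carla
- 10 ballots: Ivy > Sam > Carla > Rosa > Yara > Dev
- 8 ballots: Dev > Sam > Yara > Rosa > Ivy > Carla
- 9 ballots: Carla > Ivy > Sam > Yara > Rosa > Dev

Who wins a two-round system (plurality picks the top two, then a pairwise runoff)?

Ivy

Round 1 first-place votes: Yara 8, Carla 13, Ivy 10, Rosa 4, Dev 8, Sam 6. Carla and Ivy advance.
Runoff: Carla is ranked above Ivy on 19 ballots, Ivy above Carla on 30.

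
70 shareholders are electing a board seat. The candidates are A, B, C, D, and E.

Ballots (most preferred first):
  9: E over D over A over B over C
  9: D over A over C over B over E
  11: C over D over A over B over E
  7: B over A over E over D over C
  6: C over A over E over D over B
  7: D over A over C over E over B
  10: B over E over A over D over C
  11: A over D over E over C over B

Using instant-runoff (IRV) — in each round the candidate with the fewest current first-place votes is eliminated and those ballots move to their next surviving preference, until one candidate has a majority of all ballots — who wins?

Round 1: A 11, B 17, C 17, D 16, E 9. E eliminated.
Round 2: A 11, B 17, C 17, D 25. A eliminated.
Round 3: B 17, C 17, D 36. D has a majority (≥36).

D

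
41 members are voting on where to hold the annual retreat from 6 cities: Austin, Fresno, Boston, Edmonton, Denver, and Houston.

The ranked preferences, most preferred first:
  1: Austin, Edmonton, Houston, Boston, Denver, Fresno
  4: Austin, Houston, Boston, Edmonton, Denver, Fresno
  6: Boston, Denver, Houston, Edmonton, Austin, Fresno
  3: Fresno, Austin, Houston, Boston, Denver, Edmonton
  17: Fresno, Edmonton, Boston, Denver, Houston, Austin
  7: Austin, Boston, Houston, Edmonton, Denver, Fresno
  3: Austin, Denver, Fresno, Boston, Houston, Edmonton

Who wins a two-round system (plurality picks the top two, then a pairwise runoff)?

Round 1 first-place votes: Austin 15, Fresno 20, Boston 6, Edmonton 0, Denver 0, Houston 0. Fresno and Austin advance.
Runoff: Fresno is ranked above Austin on 20 ballots, Austin above Fresno on 21.

Austin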